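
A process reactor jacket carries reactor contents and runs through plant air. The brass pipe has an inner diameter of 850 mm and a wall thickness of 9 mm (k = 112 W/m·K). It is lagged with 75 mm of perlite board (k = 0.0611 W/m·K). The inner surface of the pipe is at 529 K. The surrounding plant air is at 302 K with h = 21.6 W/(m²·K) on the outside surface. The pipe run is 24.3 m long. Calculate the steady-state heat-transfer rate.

Q ≈ 12800 W

For a radial system each layer contributes R = ln(r_out/r_in)/(2πkL); films add R = 1/(hA).
R_brass pipe wall = ln(434/425)/(2π×112×24.3) = 1.225×10^-6 K/W
R_perlite board = ln(509/434)/(2π×0.0611×24.3) = 0.01709 K/W
R_outer film = 1/(h_o·2πr_oL) = 1/(21.6×2π×0.509×24.3) = 5.957×10^-4 K/W
R_total = 0.01768 K/W
Q = ΔT/R_total = 227/0.01768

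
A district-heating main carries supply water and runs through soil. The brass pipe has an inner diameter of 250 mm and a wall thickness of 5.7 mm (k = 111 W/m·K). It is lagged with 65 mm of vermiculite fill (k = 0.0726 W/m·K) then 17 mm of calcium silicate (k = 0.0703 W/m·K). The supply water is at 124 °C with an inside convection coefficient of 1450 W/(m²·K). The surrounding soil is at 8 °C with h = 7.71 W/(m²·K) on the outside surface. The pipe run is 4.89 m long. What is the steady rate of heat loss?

Q ≈ 484 W

For a radial system each layer contributes R = ln(r_out/r_in)/(2πkL); films add R = 1/(hA).
R_inner film = 1/(h_i·2πr₁L) = 1/(1450×2π×0.125×4.89) = 1.796×10^-4 K/W
R_brass pipe wall = ln(130.7/125)/(2π×111×4.89) = 1.307×10^-5 K/W
R_vermiculite fill = ln(195.7/130.7)/(2π×0.0726×4.89) = 0.181 K/W
R_calcium silicate = ln(212.7/195.7)/(2π×0.0703×4.89) = 0.03857 K/W
R_outer film = 1/(h_o·2πr_oL) = 1/(7.71×2π×0.2127×4.89) = 0.01985 K/W
R_total = 0.2396 K/W
Q = ΔT/R_total = 116/0.2396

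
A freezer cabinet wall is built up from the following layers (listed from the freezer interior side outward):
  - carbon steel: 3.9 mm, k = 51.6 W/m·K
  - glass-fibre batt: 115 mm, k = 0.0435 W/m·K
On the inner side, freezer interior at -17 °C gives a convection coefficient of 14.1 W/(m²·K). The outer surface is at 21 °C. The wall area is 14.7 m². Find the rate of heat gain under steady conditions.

Q ≈ 206 W

Thermal resistances in series:
R_inner film = 1/(h_i·A) = 1/(14.1×14.7) = 0.004825 K/W
R_carbon steel = L/(kA) = 0.0039/(51.6×14.7) = 5.142×10^-6 K/W
R_glass-fibre batt = L/(kA) = 0.115/(0.0435×14.7) = 0.1798 K/W
R_total = 0.1847 K/W
Q = ΔT / R_total = 38 / 0.1847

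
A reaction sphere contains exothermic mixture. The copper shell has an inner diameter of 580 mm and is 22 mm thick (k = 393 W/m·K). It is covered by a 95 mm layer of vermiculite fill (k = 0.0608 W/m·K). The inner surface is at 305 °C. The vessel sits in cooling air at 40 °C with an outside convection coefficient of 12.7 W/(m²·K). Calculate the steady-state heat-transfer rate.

Q ≈ 261 W

Radial (spherical) resistances in series:
R_copper shell = (1/0.29 − 1/0.312)/(4π×393) = 4.923×10^-5 K/W
R_vermiculite fill = (1/0.312 − 1/0.407)/(4π×0.0608) = 0.9792 K/W
R_outer film = 1/(h·4πr_o²) = 1/(12.7×4π×0.407²) = 0.03783 K/W
R_total = 1.017 K/W
Q = ΔT/R_total = 265/1.017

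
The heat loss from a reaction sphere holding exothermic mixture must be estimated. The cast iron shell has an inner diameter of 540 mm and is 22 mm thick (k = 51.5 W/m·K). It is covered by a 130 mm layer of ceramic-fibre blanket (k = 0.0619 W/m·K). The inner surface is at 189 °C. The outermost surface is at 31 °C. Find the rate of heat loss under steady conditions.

Radial (spherical) resistances in series:
R_cast iron shell = (1/0.27 − 1/0.292)/(4π×51.5) = 4.312×10^-4 K/W
R_ceramic-fibre blanket = (1/0.292 − 1/0.422)/(4π×0.0619) = 1.356 K/W
R_total = 1.357 K/W
Q = ΔT/R_total = 158/1.357

Q ≈ 116 W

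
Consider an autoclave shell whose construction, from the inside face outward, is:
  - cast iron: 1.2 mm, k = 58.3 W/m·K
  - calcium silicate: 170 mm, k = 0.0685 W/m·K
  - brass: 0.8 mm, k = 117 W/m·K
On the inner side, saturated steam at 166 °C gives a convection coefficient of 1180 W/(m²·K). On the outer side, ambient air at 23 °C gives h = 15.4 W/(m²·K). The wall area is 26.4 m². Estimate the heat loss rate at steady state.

Q ≈ 1480 W

Thermal resistances in series:
R_inner film = 1/(h_i·A) = 1/(1180×26.4) = 3.21×10^-5 K/W
R_cast iron = L/(kA) = 0.0012/(58.3×26.4) = 7.797×10^-7 K/W
R_calcium silicate = L/(kA) = 0.17/(0.0685×26.4) = 0.09401 K/W
R_brass = L/(kA) = 0.0008/(117×26.4) = 2.59×10^-7 K/W
R_outer film = 1/(h_o·A) = 1/(15.4×26.4) = 0.00246 K/W
R_total = 0.0965 K/W
Q = ΔT / R_total = 143 / 0.0965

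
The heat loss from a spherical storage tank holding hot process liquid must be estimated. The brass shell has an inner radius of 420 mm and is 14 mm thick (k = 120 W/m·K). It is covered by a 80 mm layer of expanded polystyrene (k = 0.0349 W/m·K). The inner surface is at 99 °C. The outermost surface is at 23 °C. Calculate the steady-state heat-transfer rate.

Q ≈ 92.9 W

Each spherical layer contributes R = (1/r_i − 1/r_o)/(4πk):
R_brass shell = (1/0.42 − 1/0.434)/(4π×120) = 5.093×10^-5 K/W
R_expanded polystyrene = (1/0.434 − 1/0.514)/(4π×0.0349) = 0.8177 K/W
R_total = 0.8178 K/W
Q = ΔT/R_total = 76/0.8178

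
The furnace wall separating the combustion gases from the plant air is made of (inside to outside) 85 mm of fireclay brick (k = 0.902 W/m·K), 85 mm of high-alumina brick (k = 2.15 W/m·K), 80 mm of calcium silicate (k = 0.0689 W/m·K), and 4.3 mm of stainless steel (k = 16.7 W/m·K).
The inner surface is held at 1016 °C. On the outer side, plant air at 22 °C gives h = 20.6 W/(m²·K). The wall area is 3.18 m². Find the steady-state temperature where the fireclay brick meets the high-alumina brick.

T ≈ 946 °C

Thermal resistances in series:
R_fireclay brick = L/(kA) = 0.085/(0.902×3.18) = 0.02963 K/W
R_high-alumina brick = L/(kA) = 0.085/(2.15×3.18) = 0.01243 K/W
R_calcium silicate = L/(kA) = 0.08/(0.0689×3.18) = 0.3651 K/W
R_stainless steel = L/(kA) = 0.0043/(16.7×3.18) = 8.097×10^-5 K/W
R_outer film = 1/(h_o·A) = 1/(20.6×3.18) = 0.01527 K/W
R_total = 0.4225 K/W;  Q = ΔT/R_total = 994/0.4225 = 2352 W
T_interface = T_inner − Q·ΣR(inner→interface) = 1016 − 2350×0.02963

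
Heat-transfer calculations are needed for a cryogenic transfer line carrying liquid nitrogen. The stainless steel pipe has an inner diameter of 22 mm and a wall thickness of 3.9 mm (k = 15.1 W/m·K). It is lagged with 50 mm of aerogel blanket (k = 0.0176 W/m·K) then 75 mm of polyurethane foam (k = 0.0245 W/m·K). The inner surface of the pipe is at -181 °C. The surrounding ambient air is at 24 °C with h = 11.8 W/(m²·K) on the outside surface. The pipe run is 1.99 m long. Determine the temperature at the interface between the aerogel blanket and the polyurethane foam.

T ≈ -32.7 °C

Cylindrical conduction, so R = ln(r₂/r₁)/(2πkL) per layer, in series:
R_stainless steel pipe wall = ln(14.9/11)/(2π×15.1×1.99) = 0.001607 K/W
R_aerogel blanket = ln(64.9/14.9)/(2π×0.0176×1.99) = 6.687 K/W
R_polyurethane foam = ln(139.9/64.9)/(2π×0.0245×1.99) = 2.507 K/W
R_outer film = 1/(h_o·2πr_oL) = 1/(11.8×2π×0.1399×1.99) = 0.04845 K/W
R_total = 9.244 K/W
Q = ΔT/R_total = 205/9.244
Q = 22.2 W
T_interface = T_inner + Q·ΣR(inner→interface) = -181 + 22.2×6.688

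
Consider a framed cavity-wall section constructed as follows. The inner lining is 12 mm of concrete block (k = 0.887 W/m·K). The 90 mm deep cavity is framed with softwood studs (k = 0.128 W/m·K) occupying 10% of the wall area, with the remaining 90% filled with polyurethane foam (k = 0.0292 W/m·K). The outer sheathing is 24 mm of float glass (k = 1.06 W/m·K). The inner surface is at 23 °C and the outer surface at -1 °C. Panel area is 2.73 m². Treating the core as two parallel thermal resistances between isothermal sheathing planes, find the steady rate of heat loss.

Q ≈ 28 W

Sheathing layers in series; stud and cavity paths in parallel between them.
R_inner = 0.012/(0.887×2.73) = 0.004956 K/W
R_stud  = 0.09/(0.128×0.1×2.73) = 2.576 K/W
R_cav   = 0.09/(0.0292×0.9×2.73) = 1.254 K/W
1/R_core = 1/R_stud + 1/R_cav → R_core = 0.8436 K/W
R_outer = 0.024/(1.06×2.73) = 0.008294 K/W
R_total = 0.8568 K/W
Q = ΔT/R_total = 24/0.8568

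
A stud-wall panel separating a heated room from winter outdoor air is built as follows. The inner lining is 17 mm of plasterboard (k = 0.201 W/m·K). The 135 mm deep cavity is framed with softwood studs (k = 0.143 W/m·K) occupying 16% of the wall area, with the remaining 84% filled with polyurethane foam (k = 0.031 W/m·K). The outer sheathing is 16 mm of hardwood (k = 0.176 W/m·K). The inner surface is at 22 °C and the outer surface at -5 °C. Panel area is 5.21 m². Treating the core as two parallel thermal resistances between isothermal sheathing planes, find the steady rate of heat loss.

Sheathing layers in series; stud and cavity paths in parallel between them.
R_inner = 0.017/(0.201×5.21) = 0.01623 K/W
R_stud  = 0.135/(0.143×0.16×5.21) = 1.133 K/W
R_cav   = 0.135/(0.031×0.84×5.21) = 0.9951 K/W
1/R_core = 1/R_stud + 1/R_cav → R_core = 0.5297 K/W
R_outer = 0.016/(0.176×5.21) = 0.01745 K/W
R_total = 0.5634 K/W
Q = ΔT/R_total = 27/0.5634

Q ≈ 47.9 W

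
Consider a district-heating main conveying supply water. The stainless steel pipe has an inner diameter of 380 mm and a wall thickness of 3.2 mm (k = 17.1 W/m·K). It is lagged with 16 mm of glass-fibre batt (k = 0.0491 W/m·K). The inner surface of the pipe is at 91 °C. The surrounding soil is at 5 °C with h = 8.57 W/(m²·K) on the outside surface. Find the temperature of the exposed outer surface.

For a radial system each layer contributes R = ln(r_out/r_in)/(2πkL); films add R = 1/(hA).
R_stainless steel pipe wall = ln(193.2/190)/(2π×17.1×1) = 1.554×10^-4 K/W
R_glass-fibre batt = ln(209.2/193.2)/(2π×0.0491×1) = 0.2579 K/W
R_outer film = 1/(h_o·2πr_oL) = 1/(8.57×2π×0.2092×1) = 0.08877 K/W
R_total = 0.3468 K/W
Q = ΔT/R_total = 86/0.3468
Q = 248 W/m
T_interface = T_inner − Q·ΣR(inner→interface) = 91 − 248×0.2581

T ≈ 27 °C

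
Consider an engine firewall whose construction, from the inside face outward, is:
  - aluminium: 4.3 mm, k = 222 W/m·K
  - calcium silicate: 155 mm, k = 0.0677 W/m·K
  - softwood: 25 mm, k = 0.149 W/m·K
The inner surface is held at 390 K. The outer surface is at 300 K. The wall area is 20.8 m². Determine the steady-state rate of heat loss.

Q ≈ 762 W

Treating each layer as a thermal resistance in series:
R_aluminium = L/(kA) = 0.0043/(222×20.8) = 9.312×10^-7 K/W
R_calcium silicate = L/(kA) = 0.155/(0.0677×20.8) = 0.1101 K/W
R_softwood = L/(kA) = 0.025/(0.149×20.8) = 0.008067 K/W
R_total = 0.1181 K/W
Q = ΔT / R_total = 90 / 0.1181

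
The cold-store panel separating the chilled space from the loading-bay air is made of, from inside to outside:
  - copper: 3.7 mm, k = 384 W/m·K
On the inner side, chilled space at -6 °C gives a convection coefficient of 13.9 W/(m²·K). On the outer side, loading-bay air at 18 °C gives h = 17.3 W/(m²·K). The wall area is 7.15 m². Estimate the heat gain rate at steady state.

Series thermal resistances:
R_inner film = 1/(h_i·A) = 1/(13.9×7.15) = 0.01006 K/W
R_copper = L/(kA) = 0.0037/(384×7.15) = 1.348×10^-6 K/W
R_outer film = 1/(h_o·A) = 1/(17.3×7.15) = 0.008084 K/W
R_total = 0.01815 K/W
Q = ΔT / R_total = 24 / 0.01815

Q ≈ 1320 W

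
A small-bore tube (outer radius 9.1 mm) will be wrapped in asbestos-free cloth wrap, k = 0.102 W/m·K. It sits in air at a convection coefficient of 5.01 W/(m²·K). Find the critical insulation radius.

r_cr ≈ 20.4 mm

For a cylinder r_cr = k/h = 0.102/5.01
r_cr = 20.4 mm; since the bare radius (9.1 mm) is below r_cr, adding a thin layer of insulation will *increase* heat loss.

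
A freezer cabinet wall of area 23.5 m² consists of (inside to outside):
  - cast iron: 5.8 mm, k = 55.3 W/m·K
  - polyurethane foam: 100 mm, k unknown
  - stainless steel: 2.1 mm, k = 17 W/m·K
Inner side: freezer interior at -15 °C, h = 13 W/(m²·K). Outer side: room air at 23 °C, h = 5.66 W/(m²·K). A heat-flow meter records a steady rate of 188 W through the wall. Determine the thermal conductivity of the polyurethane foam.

k ≈ 0.0222 W/(m·K)

Model the wall as resistances in series:
R_inner film = 1/(h_i·A) = 1/(13×23.5) = 0.003273 K/W
R_cast iron = L/(kA) = 0.0058/(55.3×23.5) = 4.463×10^-6 K/W
R_stainless steel = L/(kA) = 0.0021/(17×23.5) = 5.257×10^-6 K/W
R_outer film = 1/(h_o·A) = 1/(5.66×23.5) = 0.007518 K/W
Sum of known resistances R_other = 0.0108 K/W
Total R = ΔT/Q = 38/188 = 0.2021 K/W
R_polyurethane foam = R_total − R_other = 0.1913 K/W
k = L/(R·A) = 0.1/(0.1913×23.5)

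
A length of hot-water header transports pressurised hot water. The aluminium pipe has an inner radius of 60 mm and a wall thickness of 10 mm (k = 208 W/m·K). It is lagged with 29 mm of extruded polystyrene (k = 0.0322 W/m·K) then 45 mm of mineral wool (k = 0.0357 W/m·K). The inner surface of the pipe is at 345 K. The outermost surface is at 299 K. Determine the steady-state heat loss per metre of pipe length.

Cylindrical conduction, so R = ln(r₂/r₁)/(2πkL) per layer, in series:
R_aluminium pipe wall = ln(70/60)/(2π×208×1) = 1.18×10^-4 K/W
R_extruded polystyrene = ln(99/70)/(2π×0.0322×1) = 1.713 K/W
R_mineral wool = ln(144/99)/(2π×0.0357×1) = 1.67 K/W
R_total = 3.384 K/W
Q = ΔT/R_total = 46/3.384

q′ ≈ 13.6 W/m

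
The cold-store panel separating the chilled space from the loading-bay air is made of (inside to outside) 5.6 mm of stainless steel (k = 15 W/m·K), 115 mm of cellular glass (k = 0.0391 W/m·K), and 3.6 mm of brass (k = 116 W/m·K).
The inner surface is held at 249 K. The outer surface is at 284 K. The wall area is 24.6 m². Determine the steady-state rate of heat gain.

Q ≈ 293 W

Using the resistance-network approach (series):
R_stainless steel = L/(kA) = 0.0056/(15×24.6) = 1.518×10^-5 K/W
R_cellular glass = L/(kA) = 0.115/(0.0391×24.6) = 0.1196 K/W
R_brass = L/(kA) = 0.0036/(116×24.6) = 1.262×10^-6 K/W
R_total = 0.1196 K/W
Q = ΔT / R_total = 35 / 0.1196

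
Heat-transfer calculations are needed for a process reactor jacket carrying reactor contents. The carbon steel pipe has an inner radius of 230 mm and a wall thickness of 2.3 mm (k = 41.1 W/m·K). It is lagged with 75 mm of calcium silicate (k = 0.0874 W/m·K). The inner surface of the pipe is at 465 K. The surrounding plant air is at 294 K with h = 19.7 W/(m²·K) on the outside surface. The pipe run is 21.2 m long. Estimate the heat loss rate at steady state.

Per-layer cylindrical resistances, series-summed:
R_carbon steel pipe wall = ln(232.3/230)/(2π×41.1×21.2) = 1.818×10^-6 K/W
R_calcium silicate = ln(307.3/232.3)/(2π×0.0874×21.2) = 0.02403 K/W
R_outer film = 1/(h_o·2πr_oL) = 1/(19.7×2π×0.3073×21.2) = 0.00124 K/W
R_total = 0.02528 K/W
Q = ΔT/R_total = 171/0.02528

Q ≈ 6770 W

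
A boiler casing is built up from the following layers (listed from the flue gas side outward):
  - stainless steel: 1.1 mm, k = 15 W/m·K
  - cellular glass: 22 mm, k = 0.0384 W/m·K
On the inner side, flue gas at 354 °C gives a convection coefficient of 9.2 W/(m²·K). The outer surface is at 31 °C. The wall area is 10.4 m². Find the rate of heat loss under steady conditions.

Q ≈ 4930 W

Series thermal resistances:
R_inner film = 1/(h_i·A) = 1/(9.2×10.4) = 0.01045 K/W
R_stainless steel = L/(kA) = 0.0011/(15×10.4) = 7.051×10^-6 K/W
R_cellular glass = L/(kA) = 0.022/(0.0384×10.4) = 0.05509 K/W
R_total = 0.06555 K/W
Q = ΔT / R_total = 323 / 0.06555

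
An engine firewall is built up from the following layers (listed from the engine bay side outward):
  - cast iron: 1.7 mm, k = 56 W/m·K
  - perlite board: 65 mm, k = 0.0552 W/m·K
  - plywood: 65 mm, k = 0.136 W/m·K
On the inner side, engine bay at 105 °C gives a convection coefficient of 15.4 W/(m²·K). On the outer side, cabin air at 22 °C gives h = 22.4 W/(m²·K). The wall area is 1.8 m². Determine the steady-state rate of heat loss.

Treating each layer as a thermal resistance in series:
R_inner film = 1/(h_i·A) = 1/(15.4×1.8) = 0.03608 K/W
R_cast iron = L/(kA) = 0.0017/(56×1.8) = 1.687×10^-5 K/W
R_perlite board = L/(kA) = 0.065/(0.0552×1.8) = 0.6542 K/W
R_plywood = L/(kA) = 0.065/(0.136×1.8) = 0.2655 K/W
R_outer film = 1/(h_o·A) = 1/(22.4×1.8) = 0.0248 K/W
R_total = 0.9806 K/W
Q = ΔT / R_total = 83 / 0.9806

Q ≈ 84.6 W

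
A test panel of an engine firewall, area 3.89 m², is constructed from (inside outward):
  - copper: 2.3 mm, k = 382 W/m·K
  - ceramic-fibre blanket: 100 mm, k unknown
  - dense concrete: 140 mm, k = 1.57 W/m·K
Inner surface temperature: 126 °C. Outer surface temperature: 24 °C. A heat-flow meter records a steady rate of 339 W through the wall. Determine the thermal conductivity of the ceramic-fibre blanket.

Treating each layer as a thermal resistance in series:
R_copper = L/(kA) = 0.0023/(382×3.89) = 1.548×10^-6 K/W
R_dense concrete = L/(kA) = 0.14/(1.57×3.89) = 0.02292 K/W
Sum of known resistances R_other = 0.02292 K/W
Total R = ΔT/Q = 102/339 = 0.3009 K/W
R_ceramic-fibre blanket = R_total − R_other = 0.278 K/W
k = L/(R·A) = 0.1/(0.278×3.89)

k ≈ 0.0925 W/(m·K)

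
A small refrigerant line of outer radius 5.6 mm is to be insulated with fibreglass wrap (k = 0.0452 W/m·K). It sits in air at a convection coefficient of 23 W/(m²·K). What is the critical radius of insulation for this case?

r_cr ≈ 1.97 mm

For a cylinder r_cr = k/h = 0.0452/23
r_cr = 1.97 mm; since the bare radius (5.6 mm) is above r_cr, any added insulation will reduce heat loss.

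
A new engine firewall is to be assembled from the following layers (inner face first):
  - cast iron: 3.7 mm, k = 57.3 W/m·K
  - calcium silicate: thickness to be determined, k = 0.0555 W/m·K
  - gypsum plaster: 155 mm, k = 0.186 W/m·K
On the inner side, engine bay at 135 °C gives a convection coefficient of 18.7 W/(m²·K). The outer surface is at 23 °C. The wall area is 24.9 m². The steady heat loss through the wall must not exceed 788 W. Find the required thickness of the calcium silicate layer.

Model the wall as resistances in series:
R_inner film = 1/(h_i·A) = 1/(18.7×24.9) = 0.002148 K/W
R_cast iron = L/(kA) = 0.0037/(57.3×24.9) = 2.593×10^-6 K/W
R_gypsum plaster = L/(kA) = 0.155/(0.186×24.9) = 0.03347 K/W
Sum of the known resistances R_other = 0.03562 K/W
Required total resistance R_tot = ΔT/Q_allow = 112/788 = 0.1421 K/W
R_calcium silicate = R_tot − R_other = 0.1065 K/W
L = R·k·A = 0.1065×0.0555×24.9

L ≈ 147 mm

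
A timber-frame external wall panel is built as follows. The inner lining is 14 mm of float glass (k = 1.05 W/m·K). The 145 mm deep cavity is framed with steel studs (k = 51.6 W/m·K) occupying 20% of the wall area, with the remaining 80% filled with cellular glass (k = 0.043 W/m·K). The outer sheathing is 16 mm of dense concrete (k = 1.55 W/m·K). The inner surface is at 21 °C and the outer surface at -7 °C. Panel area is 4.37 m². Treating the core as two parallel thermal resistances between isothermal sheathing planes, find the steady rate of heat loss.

Sheathing layers in series; stud and cavity paths in parallel between them.
R_inner = 0.014/(1.05×4.37) = 0.003051 K/W
R_stud  = 0.145/(51.6×0.2×4.37) = 0.003215 K/W
R_cav   = 0.145/(0.043×0.8×4.37) = 0.9646 K/W
1/R_core = 1/R_stud + 1/R_cav → R_core = 0.003205 K/W
R_outer = 0.016/(1.55×4.37) = 0.002362 K/W
R_total = 0.008618 K/W
Q = ΔT/R_total = 28/0.008618

Q ≈ 3250 W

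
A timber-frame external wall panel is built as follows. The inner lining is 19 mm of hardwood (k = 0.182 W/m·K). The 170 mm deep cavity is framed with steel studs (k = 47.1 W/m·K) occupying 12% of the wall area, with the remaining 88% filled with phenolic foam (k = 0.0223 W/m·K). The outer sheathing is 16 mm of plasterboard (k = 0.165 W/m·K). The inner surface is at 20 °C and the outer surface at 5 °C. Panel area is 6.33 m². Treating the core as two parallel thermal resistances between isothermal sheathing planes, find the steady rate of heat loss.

Q ≈ 410 W

Sheathing layers in series; stud and cavity paths in parallel between them.
R_inner = 0.019/(0.182×6.33) = 0.01649 K/W
R_stud  = 0.17/(47.1×0.12×6.33) = 0.004752 K/W
R_cav   = 0.17/(0.0223×0.88×6.33) = 1.369 K/W
1/R_core = 1/R_stud + 1/R_cav → R_core = 0.004735 K/W
R_outer = 0.016/(0.165×6.33) = 0.01532 K/W
R_total = 0.03655 K/W
Q = ΔT/R_total = 15/0.03655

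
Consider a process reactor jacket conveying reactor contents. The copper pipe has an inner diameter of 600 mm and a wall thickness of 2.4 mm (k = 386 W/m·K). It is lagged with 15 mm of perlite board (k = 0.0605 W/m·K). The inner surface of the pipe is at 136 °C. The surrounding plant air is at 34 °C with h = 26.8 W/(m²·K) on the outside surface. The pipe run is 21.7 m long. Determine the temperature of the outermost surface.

Cylindrical conduction, so R = ln(r₂/r₁)/(2πkL) per layer, in series:
R_copper pipe wall = ln(302.4/300)/(2π×386×21.7) = 1.514×10^-7 K/W
R_perlite board = ln(317.4/302.4)/(2π×0.0605×21.7) = 0.005869 K/W
R_outer film = 1/(h_o·2πr_oL) = 1/(26.8×2π×0.3174×21.7) = 8.622×10^-4 K/W
R_total = 0.006731 K/W
Q = ΔT/R_total = 102/0.006731
Q = 15200 W
T_interface = T_inner − Q·ΣR(inner→interface) = 136 − 15200×0.005869

T ≈ 47.1 °C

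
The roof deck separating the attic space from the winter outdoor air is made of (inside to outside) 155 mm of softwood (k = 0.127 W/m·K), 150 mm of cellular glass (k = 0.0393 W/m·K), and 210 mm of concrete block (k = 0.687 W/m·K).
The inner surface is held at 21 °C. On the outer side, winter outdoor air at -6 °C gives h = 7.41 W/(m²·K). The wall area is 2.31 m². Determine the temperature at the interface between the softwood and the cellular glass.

T ≈ 15 °C

Series thermal resistances:
R_softwood = L/(kA) = 0.155/(0.127×2.31) = 0.5283 K/W
R_cellular glass = L/(kA) = 0.15/(0.0393×2.31) = 1.652 K/W
R_concrete block = L/(kA) = 0.21/(0.687×2.31) = 0.1323 K/W
R_outer film = 1/(h_o·A) = 1/(7.41×2.31) = 0.05842 K/W
R_total = 2.371 K/W;  Q = ΔT/R_total = 27/2.371 = 11.39 W
T_interface = T_inner − Q·ΣR(inner→interface) = 21 − 11.4×0.5283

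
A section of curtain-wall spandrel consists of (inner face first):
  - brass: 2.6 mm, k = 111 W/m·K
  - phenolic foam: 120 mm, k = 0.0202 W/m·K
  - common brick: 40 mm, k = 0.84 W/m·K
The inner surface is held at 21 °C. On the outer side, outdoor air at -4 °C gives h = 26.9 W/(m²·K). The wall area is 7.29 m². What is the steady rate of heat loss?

Q ≈ 30.2 W

Treating each layer as a thermal resistance in series:
R_brass = L/(kA) = 0.0026/(111×7.29) = 3.213×10^-6 K/W
R_phenolic foam = L/(kA) = 0.12/(0.0202×7.29) = 0.8149 K/W
R_common brick = L/(kA) = 0.04/(0.84×7.29) = 0.006532 K/W
R_outer film = 1/(h_o·A) = 1/(26.9×7.29) = 0.005099 K/W
R_total = 0.8265 K/W
Q = ΔT / R_total = 25 / 0.8265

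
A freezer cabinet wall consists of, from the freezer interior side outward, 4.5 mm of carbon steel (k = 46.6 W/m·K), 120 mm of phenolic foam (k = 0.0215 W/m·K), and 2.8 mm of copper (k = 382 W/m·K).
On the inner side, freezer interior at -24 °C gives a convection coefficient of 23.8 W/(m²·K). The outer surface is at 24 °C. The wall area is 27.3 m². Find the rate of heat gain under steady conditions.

Q ≈ 233 W

Thermal resistances in series:
R_inner film = 1/(h_i·A) = 1/(23.8×27.3) = 0.001539 K/W
R_carbon steel = L/(kA) = 0.0045/(46.6×27.3) = 3.537×10^-6 K/W
R_phenolic foam = L/(kA) = 0.12/(0.0215×27.3) = 0.2044 K/W
R_copper = L/(kA) = 0.0028/(382×27.3) = 2.685×10^-7 K/W
R_total = 0.206 K/W
Q = ΔT / R_total = 48 / 0.206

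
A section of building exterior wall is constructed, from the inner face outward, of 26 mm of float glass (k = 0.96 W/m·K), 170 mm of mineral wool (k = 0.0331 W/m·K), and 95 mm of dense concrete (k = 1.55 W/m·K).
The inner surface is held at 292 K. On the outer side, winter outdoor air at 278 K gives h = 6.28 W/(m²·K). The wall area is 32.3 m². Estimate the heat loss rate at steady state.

Q ≈ 84 W

Model the wall as resistances in series:
R_float glass = L/(kA) = 0.026/(0.96×32.3) = 8.385×10^-4 K/W
R_mineral wool = L/(kA) = 0.17/(0.0331×32.3) = 0.159 K/W
R_dense concrete = L/(kA) = 0.095/(1.55×32.3) = 0.001898 K/W
R_outer film = 1/(h_o·A) = 1/(6.28×32.3) = 0.00493 K/W
R_total = 0.1667 K/W
Q = ΔT / R_total = 14 / 0.1667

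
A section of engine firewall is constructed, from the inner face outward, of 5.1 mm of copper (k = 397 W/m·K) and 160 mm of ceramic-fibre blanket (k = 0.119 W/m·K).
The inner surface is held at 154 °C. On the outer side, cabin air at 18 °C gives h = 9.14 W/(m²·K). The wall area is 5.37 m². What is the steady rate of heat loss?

Using the resistance-network approach (series):
R_copper = L/(kA) = 0.0051/(397×5.37) = 2.392×10^-6 K/W
R_ceramic-fibre blanket = L/(kA) = 0.16/(0.119×5.37) = 0.2504 K/W
R_outer film = 1/(h_o·A) = 1/(9.14×5.37) = 0.02037 K/W
R_total = 0.2708 K/W
Q = ΔT / R_total = 136 / 0.2708

Q ≈ 502 W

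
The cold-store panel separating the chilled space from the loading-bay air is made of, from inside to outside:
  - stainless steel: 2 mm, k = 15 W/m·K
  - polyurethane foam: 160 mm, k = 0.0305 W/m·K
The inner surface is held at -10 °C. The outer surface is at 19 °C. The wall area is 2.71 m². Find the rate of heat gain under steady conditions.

Series thermal resistances:
R_stainless steel = L/(kA) = 0.002/(15×2.71) = 4.92×10^-5 K/W
R_polyurethane foam = L/(kA) = 0.16/(0.0305×2.71) = 1.936 K/W
R_total = 1.936 K/W
Q = ΔT / R_total = 29 / 1.936

Q ≈ 15 W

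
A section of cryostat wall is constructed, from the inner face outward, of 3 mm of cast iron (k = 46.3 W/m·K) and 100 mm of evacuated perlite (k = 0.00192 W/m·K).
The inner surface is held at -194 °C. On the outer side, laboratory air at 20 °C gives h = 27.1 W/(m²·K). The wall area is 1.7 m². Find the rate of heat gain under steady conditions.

Thermal resistances in series:
R_cast iron = L/(kA) = 0.003/(46.3×1.7) = 3.811×10^-5 K/W
R_evacuated perlite = L/(kA) = 0.1/(0.00192×1.7) = 30.64 K/W
R_outer film = 1/(h_o·A) = 1/(27.1×1.7) = 0.02171 K/W
R_total = 30.66 K/W
Q = ΔT / R_total = 214 / 30.66

Q ≈ 6.98 W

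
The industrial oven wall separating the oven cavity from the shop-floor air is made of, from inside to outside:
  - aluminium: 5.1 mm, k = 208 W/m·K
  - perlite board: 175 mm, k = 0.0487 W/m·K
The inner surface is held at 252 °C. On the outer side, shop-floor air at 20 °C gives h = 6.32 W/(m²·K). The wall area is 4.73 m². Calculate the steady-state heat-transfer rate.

Treating each layer as a thermal resistance in series:
R_aluminium = L/(kA) = 0.0051/(208×4.73) = 5.184×10^-6 K/W
R_perlite board = L/(kA) = 0.175/(0.0487×4.73) = 0.7597 K/W
R_outer film = 1/(h_o·A) = 1/(6.32×4.73) = 0.03345 K/W
R_total = 0.7932 K/W
Q = ΔT / R_total = 232 / 0.7932

Q ≈ 292 W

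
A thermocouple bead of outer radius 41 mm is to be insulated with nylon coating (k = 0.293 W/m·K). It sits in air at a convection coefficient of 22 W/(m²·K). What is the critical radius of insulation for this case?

For a sphere r_cr = 2k/h = 2×0.293/22
r_cr = 26.6 mm; since the bare radius (41 mm) is above r_cr, any added insulation will reduce heat loss.

r_cr ≈ 26.6 mm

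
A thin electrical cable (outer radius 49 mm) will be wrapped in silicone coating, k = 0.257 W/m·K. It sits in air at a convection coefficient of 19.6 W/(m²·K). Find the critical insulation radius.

For a cylinder r_cr = k/h = 0.257/19.6
r_cr = 13.1 mm; since the bare radius (49 mm) is above r_cr, any added insulation will reduce heat loss.

r_cr ≈ 13.1 mm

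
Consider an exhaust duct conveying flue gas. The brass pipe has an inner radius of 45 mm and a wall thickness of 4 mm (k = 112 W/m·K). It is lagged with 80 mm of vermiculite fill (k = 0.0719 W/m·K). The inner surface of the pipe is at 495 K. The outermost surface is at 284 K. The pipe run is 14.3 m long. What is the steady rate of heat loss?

Q ≈ 1410 W

Cylindrical conduction, so R = ln(r₂/r₁)/(2πkL) per layer, in series:
R_brass pipe wall = ln(49/45)/(2π×112×14.3) = 8.462×10^-6 K/W
R_vermiculite fill = ln(129/49)/(2π×0.0719×14.3) = 0.1498 K/W
R_total = 0.1498 K/W
Q = ΔT/R_total = 211/0.1498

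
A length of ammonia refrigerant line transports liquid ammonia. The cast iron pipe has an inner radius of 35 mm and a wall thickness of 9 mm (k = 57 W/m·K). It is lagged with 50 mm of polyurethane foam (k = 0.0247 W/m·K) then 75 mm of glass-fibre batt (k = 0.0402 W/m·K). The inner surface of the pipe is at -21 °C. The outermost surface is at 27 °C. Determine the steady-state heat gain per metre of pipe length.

q′ ≈ 6.65 W/m

Radial resistances (cylindrical: R_cond = ln(r_o/r_i)/(2πkL), R_conv = 1/(h·2πrL)):
R_cast iron pipe wall = ln(44/35)/(2π×57×1) = 6.39×10^-4 K/W
R_polyurethane foam = ln(94/44)/(2π×0.0247×1) = 4.891 K/W
R_glass-fibre batt = ln(169/94)/(2π×0.0402×1) = 2.322 K/W
R_total = 7.214 K/W
Q = ΔT/R_total = 48/7.214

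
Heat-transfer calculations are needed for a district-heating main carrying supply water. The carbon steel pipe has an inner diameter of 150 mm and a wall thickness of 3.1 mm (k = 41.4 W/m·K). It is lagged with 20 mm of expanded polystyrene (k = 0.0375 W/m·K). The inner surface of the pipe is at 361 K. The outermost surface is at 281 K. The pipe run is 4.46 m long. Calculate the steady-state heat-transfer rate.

Q ≈ 369 W

Treating each annulus and film as a series resistance:
R_carbon steel pipe wall = ln(78.1/75)/(2π×41.4×4.46) = 3.491×10^-5 K/W
R_expanded polystyrene = ln(98.1/78.1)/(2π×0.0375×4.46) = 0.217 K/W
R_total = 0.217 K/W
Q = ΔT/R_total = 80/0.217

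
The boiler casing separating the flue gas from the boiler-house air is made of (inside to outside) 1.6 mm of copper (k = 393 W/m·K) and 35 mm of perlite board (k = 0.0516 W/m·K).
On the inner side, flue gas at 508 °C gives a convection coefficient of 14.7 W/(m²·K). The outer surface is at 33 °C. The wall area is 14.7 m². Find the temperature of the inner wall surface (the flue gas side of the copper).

T ≈ 465 °C

Using the resistance-network approach (series):
R_inner film = 1/(h_i·A) = 1/(14.7×14.7) = 0.004628 K/W
R_copper = L/(kA) = 0.0016/(393×14.7) = 2.77×10^-7 K/W
R_perlite board = L/(kA) = 0.035/(0.0516×14.7) = 0.04614 K/W
R_total = 0.05077 K/W;  Q = ΔT/R_total = 475/0.05077 = 9356 W
T_interface = T_inner − Q·ΣR(inner→interface) = 508 − 9360×0.004628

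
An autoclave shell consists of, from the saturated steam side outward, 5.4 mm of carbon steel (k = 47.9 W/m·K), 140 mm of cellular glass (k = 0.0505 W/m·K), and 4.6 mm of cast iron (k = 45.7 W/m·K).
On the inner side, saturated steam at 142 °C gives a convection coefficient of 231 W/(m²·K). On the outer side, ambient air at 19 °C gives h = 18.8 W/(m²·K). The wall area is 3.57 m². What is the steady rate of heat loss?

Q ≈ 155 W

Series thermal resistances:
R_inner film = 1/(h_i·A) = 1/(231×3.57) = 0.001213 K/W
R_carbon steel = L/(kA) = 0.0054/(47.9×3.57) = 3.158×10^-5 K/W
R_cellular glass = L/(kA) = 0.14/(0.0505×3.57) = 0.7765 K/W
R_cast iron = L/(kA) = 0.0046/(45.7×3.57) = 2.82×10^-5 K/W
R_outer film = 1/(h_o·A) = 1/(18.8×3.57) = 0.0149 K/W
R_total = 0.7927 K/W
Q = ΔT / R_total = 123 / 0.7927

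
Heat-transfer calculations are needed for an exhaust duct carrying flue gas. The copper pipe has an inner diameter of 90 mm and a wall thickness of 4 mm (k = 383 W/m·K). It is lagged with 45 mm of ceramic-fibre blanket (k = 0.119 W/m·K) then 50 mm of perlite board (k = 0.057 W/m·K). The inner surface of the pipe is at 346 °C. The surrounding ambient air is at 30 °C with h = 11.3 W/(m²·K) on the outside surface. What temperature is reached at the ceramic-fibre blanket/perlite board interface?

Cylindrical conduction, so R = ln(r₂/r₁)/(2πkL) per layer, in series:
R_copper pipe wall = ln(49/45)/(2π×383×1) = 3.539×10^-5 K/W
R_ceramic-fibre blanket = ln(94/49)/(2π×0.119×1) = 0.8713 K/W
R_perlite board = ln(144/94)/(2π×0.057×1) = 1.191 K/W
R_outer film = 1/(h_o·2πr_oL) = 1/(11.3×2π×0.144×1) = 0.09781 K/W
R_total = 2.16 K/W
Q = ΔT/R_total = 316/2.16
Q = 146 W/m
T_interface = T_inner − Q·ΣR(inner→interface) = 346 − 146×0.8713

T ≈ 219 °C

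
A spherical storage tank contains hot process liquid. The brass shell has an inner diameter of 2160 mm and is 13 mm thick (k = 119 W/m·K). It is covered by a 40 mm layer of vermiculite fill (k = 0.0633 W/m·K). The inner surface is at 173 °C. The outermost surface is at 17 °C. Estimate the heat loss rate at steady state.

Q ≈ 3840 W

Spherical conduction: R = (1/r_in − 1/r_out)/(4πk) per layer; series-sum.
R_brass shell = (1/1.08 − 1/1.093)/(4π×119) = 7.364×10^-6 K/W
R_vermiculite fill = (1/1.093 − 1/1.133)/(4π×0.0633) = 0.04061 K/W
R_total = 0.04061 K/W
Q = ΔT/R_total = 156/0.04061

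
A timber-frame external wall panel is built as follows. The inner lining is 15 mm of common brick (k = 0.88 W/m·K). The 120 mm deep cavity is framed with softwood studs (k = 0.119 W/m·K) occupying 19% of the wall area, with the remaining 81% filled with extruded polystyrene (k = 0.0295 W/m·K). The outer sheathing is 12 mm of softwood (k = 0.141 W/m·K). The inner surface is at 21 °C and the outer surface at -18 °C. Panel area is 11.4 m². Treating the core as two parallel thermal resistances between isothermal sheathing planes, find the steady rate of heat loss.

Sheathing layers in series; stud and cavity paths in parallel between them.
R_inner = 0.015/(0.88×11.4) = 0.001495 K/W
R_stud  = 0.12/(0.119×0.19×11.4) = 0.4656 K/W
R_cav   = 0.12/(0.0295×0.81×11.4) = 0.4405 K/W
1/R_core = 1/R_stud + 1/R_cav → R_core = 0.2263 K/W
R_outer = 0.012/(0.141×11.4) = 0.007465 K/W
R_total = 0.2353 K/W
Q = ΔT/R_total = 39/0.2353

Q ≈ 166 W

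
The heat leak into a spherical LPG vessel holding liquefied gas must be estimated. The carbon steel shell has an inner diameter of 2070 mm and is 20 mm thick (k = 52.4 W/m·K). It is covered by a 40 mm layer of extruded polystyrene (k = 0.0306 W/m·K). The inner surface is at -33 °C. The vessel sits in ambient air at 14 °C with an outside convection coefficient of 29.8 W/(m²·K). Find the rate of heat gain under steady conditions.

Q ≈ 509 W

Each spherical layer contributes R = (1/r_i − 1/r_o)/(4πk):
R_carbon steel shell = (1/1.035 − 1/1.055)/(4π×52.4) = 2.782×10^-5 K/W
R_extruded polystyrene = (1/1.055 − 1/1.095)/(4π×0.0306) = 0.09005 K/W
R_outer film = 1/(h·4πr_o²) = 1/(29.8×4π×1.095²) = 0.002227 K/W
R_total = 0.0923 K/W
Q = ΔT/R_total = 47/0.0923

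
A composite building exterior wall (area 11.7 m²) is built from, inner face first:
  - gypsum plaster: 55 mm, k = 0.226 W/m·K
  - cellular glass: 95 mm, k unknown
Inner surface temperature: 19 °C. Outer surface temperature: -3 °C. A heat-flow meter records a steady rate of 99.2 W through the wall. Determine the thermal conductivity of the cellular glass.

k ≈ 0.0404 W/(m·K)

Model the wall as resistances in series:
R_gypsum plaster = L/(kA) = 0.055/(0.226×11.7) = 0.0208 K/W
Sum of known resistances R_other = 0.0208 K/W
Total R = ΔT/Q = 22/99.2 = 0.2218 K/W
R_cellular glass = R_total − R_other = 0.201 K/W
k = L/(R·A) = 0.095/(0.201×11.7)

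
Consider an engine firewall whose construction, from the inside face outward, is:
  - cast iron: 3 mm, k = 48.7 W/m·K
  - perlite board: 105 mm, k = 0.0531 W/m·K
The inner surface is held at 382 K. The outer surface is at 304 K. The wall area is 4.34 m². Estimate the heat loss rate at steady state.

Q ≈ 171 W

Using the resistance-network approach (series):
R_cast iron = L/(kA) = 0.003/(48.7×4.34) = 1.419×10^-5 K/W
R_perlite board = L/(kA) = 0.105/(0.0531×4.34) = 0.4556 K/W
R_total = 0.4556 K/W
Q = ΔT / R_total = 78 / 0.4556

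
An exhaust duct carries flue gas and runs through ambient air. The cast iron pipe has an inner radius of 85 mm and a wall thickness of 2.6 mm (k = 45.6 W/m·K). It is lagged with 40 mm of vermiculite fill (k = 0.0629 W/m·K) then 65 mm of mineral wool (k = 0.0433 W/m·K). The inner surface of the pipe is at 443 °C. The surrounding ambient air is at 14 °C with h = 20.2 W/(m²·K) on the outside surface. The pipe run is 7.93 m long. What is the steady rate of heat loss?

For a radial system each layer contributes R = ln(r_out/r_in)/(2πkL); films add R = 1/(hA).
R_cast iron pipe wall = ln(87.6/85)/(2π×45.6×7.93) = 1.326×10^-5 K/W
R_vermiculite fill = ln(127.6/87.6)/(2π×0.0629×7.93) = 0.12 K/W
R_mineral wool = ln(192.6/127.6)/(2π×0.0433×7.93) = 0.1908 K/W
R_outer film = 1/(h_o·2πr_oL) = 1/(20.2×2π×0.1926×7.93) = 0.005159 K/W
R_total = 0.316 K/W
Q = ΔT/R_total = 429/0.316

Q ≈ 1360 W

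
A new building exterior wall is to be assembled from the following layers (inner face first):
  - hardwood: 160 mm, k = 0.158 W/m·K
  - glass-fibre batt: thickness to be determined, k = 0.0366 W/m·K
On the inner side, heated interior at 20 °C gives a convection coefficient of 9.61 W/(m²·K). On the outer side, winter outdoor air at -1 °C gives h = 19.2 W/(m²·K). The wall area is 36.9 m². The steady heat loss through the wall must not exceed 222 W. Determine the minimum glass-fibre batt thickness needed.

Treating each layer as a thermal resistance in series:
R_inner film = 1/(h_i·A) = 1/(9.61×36.9) = 0.00282 K/W
R_hardwood = L/(kA) = 0.16/(0.158×36.9) = 0.02744 K/W
R_outer film = 1/(h_o·A) = 1/(19.2×36.9) = 0.001411 K/W
Sum of the known resistances R_other = 0.03167 K/W
Required total resistance R_tot = ΔT/Q_allow = 21/222 = 0.09459 K/W
R_glass-fibre batt = R_tot − R_other = 0.06292 K/W
L = R·k·A = 0.06292×0.0366×36.9

L ≈ 85 mm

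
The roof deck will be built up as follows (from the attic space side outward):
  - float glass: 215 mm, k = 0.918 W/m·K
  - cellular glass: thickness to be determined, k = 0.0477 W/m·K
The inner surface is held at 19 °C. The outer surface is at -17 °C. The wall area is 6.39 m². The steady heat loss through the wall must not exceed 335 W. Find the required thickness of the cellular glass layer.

Using the resistance-network approach (series):
R_float glass = L/(kA) = 0.215/(0.918×6.39) = 0.03665 K/W
Sum of the known resistances R_other = 0.03665 K/W
Required total resistance R_tot = ΔT/Q_allow = 36/335 = 0.1075 K/W
R_cellular glass = R_tot − R_other = 0.07081 K/W
L = R·k·A = 0.07081×0.0477×6.39

L ≈ 21.6 mm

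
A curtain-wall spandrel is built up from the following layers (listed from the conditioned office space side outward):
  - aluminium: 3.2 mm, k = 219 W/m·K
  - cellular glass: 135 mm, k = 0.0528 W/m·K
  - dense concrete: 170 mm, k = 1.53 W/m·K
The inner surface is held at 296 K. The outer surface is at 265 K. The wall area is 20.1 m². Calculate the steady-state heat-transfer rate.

Q ≈ 234 W

Thermal resistances in series:
R_aluminium = L/(kA) = 0.0032/(219×20.1) = 7.27×10^-7 K/W
R_cellular glass = L/(kA) = 0.135/(0.0528×20.1) = 0.1272 K/W
R_dense concrete = L/(kA) = 0.17/(1.53×20.1) = 0.005528 K/W
R_total = 0.1327 K/W
Q = ΔT / R_total = 31 / 0.1327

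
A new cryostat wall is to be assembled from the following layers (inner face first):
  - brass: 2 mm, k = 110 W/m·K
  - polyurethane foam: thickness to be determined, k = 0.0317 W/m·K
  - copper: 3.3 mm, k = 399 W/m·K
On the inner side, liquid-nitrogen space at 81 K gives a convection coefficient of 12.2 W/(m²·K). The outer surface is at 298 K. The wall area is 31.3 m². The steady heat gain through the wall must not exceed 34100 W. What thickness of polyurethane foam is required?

Thermal resistances in series:
R_inner film = 1/(h_i·A) = 1/(12.2×31.3) = 0.002619 K/W
R_brass = L/(kA) = 0.002/(110×31.3) = 5.809×10^-7 K/W
R_copper = L/(kA) = 0.0033/(399×31.3) = 2.642×10^-7 K/W
Sum of the known resistances R_other = 0.00262 K/W
Required total resistance R_tot = ΔT/Q_allow = 217/34100 = 0.006364 K/W
R_polyurethane foam = R_tot − R_other = 0.003744 K/W
L = R·k·A = 0.003744×0.0317×31.3

L ≈ 3.71 mm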